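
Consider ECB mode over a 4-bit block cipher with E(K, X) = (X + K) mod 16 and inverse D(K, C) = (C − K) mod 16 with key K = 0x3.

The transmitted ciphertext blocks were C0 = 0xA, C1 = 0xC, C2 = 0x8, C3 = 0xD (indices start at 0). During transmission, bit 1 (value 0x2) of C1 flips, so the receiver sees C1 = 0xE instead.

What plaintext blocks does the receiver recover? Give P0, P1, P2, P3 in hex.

P0 = 0x7, P1 = 0xB, P2 = 0x5, P3 = 0xA

ECB decryption: P_i = D(K, C_i).
Only C1 changed, to 0xE. In ECB, a change in C_i affects only P_i. Decrypting the received ciphertext:
P0: D(K, 0xA) = 0x7.
P1: D(K, 0xE) = 0xB.
P2: D(K, 0x8) = 0x5.
P3: D(K, 0xD) = 0xA.
Blocks that differ from the original plaintext: P1.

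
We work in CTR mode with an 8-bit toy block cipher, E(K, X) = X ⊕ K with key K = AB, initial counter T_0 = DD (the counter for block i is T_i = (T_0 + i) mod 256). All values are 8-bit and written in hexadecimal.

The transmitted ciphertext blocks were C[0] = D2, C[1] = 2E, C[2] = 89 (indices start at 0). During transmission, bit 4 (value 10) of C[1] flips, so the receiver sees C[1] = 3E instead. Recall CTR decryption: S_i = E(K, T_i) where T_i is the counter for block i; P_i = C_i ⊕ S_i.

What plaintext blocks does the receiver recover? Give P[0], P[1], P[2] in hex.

Only C[1] changed, to 3E. In CTR, a change in C_i flips the same bit in P_i only; the keystream is unaffected. Decrypting the received ciphertext:
P[0]: T = DD, S = E(K, T) = 76; D2 ⊕ 76 = A4.
P[1]: T = DE, S = E(K, T) = 75; 3E ⊕ 75 = 4B.
P[2]: T = DF, S = E(K, T) = 74; 89 ⊕ 74 = FD.
Blocks that differ from the original plaintext: P[1].

P[0] = A4, P[1] = 4B, P[2] = FD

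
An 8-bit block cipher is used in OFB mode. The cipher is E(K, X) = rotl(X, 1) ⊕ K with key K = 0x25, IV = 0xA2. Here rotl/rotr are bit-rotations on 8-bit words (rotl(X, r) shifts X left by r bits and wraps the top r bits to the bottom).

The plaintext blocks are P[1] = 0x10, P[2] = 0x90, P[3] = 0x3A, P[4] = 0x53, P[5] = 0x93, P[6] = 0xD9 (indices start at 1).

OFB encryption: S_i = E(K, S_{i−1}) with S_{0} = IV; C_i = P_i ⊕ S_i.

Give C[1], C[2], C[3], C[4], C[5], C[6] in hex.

C[1]: S = E(K, 0xA2) = 0x60; 0x10 ⊕ 0x60 = 0x70.
C[2]: S = E(K, 0x60) = 0xE5; 0x90 ⊕ 0xE5 = 0x75.
C[3]: S = E(K, 0xE5) = 0xEE; 0x3A ⊕ 0xEE = 0xD4.
C[4]: S = E(K, 0xEE) = 0xF8; 0x53 ⊕ 0xF8 = 0xAB.
C[5]: S = E(K, 0xF8) = 0xD4; 0x93 ⊕ 0xD4 = 0x47.
C[6]: S = E(K, 0xD4) = 0x8C; 0xD9 ⊕ 0x8C = 0x55.

C[1] = 0x70, C[2] = 0x75, C[3] = 0xD4, C[4] = 0xAB, C[5] = 0x47, C[6] = 0x55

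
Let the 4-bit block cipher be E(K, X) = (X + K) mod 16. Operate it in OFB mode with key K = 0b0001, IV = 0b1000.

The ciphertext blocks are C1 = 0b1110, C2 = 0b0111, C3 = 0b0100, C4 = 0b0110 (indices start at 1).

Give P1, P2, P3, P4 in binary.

P1 = 0b0111, P2 = 0b1101, P3 = 0b1111, P4 = 0b1010

OFB decryption: S_i = E(K, S_{i−1}) with S_{0} = IV; P_i = C_i ⊕ S_i.
P1: S = E(K, 0b1000) = 0b1001; 0b1110 ⊕ 0b1001 = 0b0111.
P2: S = E(K, 0b1001) = 0b1010; 0b0111 ⊕ 0b1010 = 0b1101.
P3: S = E(K, 0b1010) = 0b1011; 0b0100 ⊕ 0b1011 = 0b1111.
P4: S = E(K, 0b1011) = 0b1100; 0b0110 ⊕ 0b1100 = 0b1010.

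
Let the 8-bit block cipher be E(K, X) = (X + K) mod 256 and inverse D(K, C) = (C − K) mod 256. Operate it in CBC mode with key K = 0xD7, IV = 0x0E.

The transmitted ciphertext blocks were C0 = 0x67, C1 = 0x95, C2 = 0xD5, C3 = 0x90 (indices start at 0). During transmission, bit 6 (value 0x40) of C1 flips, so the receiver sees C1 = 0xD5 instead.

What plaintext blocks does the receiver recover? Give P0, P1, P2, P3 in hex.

P0 = 0x9E, P1 = 0x99, P2 = 0x2B, P3 = 0x6C

CBC decryption: P_i = D(K, C_i) ⊕ C_{i−1}, with C_{−1} = IV.
Only C1 changed, to 0xD5. In CBC, a change in C_i garbles P_i and flips the same bit in P_{i+1}. Decrypting the received ciphertext:
P0: D(K, 0x67) = 0x90; 0x90 ⊕ 0x0E = 0x9E.
P1: D(K, 0xD5) = 0xFE; 0xFE ⊕ 0x67 = 0x99.
P2: D(K, 0xD5) = 0xFE; 0xFE ⊕ 0xD5 = 0x2B.
P3: D(K, 0x90) = 0xB9; 0xB9 ⊕ 0xD5 = 0x6C.
Blocks that differ from the original plaintext: P1, P2.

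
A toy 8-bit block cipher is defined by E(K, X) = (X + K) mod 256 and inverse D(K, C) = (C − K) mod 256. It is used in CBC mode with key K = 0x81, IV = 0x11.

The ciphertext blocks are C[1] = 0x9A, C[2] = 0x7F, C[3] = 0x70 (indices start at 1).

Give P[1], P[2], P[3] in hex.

P[1] = 0x08, P[2] = 0x64, P[3] = 0x90

CBC decryption: P_i = D(K, C_i) ⊕ C_{i−1}, with C_{0} = IV.
P[1]: D(K, 0x9A) = 0x19; 0x19 ⊕ 0x11 = 0x08.
P[2]: D(K, 0x7F) = 0xFE; 0xFE ⊕ 0x9A = 0x64.
P[3]: D(K, 0x70) = 0xEF; 0xEF ⊕ 0x7F = 0x90.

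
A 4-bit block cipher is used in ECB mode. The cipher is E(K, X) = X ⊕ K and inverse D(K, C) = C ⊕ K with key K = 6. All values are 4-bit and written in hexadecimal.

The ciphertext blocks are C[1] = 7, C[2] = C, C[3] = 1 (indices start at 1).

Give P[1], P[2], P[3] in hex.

P[1] = 1, P[2] = A, P[3] = 7

ECB decryption: P_i = D(K, C_i).
P[1]: D(K, 7) = 1.
P[2]: D(K, C) = A.
P[3]: D(K, 1) = 7.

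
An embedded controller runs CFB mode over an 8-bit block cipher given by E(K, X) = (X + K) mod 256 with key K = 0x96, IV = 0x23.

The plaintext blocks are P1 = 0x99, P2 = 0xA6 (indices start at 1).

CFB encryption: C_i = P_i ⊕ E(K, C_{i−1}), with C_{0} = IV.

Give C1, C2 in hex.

C1 = 0x20, C2 = 0x10

C1: E(K, 0x23) = 0xB9; 0x99 ⊕ 0xB9 = 0x20.
C2: E(K, 0x20) = 0xB6; 0xA6 ⊕ 0xB6 = 0x10.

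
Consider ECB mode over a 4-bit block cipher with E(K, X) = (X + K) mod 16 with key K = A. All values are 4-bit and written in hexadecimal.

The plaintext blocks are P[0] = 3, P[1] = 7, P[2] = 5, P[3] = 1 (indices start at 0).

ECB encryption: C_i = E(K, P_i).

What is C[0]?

C[0]: E(K, 3) = D.

C[0] = D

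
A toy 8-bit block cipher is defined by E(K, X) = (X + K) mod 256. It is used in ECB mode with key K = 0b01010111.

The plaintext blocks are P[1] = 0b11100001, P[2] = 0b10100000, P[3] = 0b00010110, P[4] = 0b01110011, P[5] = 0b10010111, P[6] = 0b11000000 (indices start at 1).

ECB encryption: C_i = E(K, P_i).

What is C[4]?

C[4] = 0b11001010

C[4]: E(K, 0b01110011) = 0b11001010.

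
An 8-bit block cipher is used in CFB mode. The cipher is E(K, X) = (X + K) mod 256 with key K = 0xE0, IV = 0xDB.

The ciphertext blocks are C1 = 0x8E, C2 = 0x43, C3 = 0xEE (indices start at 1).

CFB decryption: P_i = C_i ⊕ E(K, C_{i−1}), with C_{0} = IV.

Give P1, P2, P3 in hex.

P1: E(K, 0xDB) = 0xBB; 0x8E ⊕ 0xBB = 0x35.
P2: E(K, 0x8E) = 0x6E; 0x43 ⊕ 0x6E = 0x2D.
P3: E(K, 0x43) = 0x23; 0xEE ⊕ 0x23 = 0xCD.

P1 = 0x35, P2 = 0x2D, P3 = 0xCD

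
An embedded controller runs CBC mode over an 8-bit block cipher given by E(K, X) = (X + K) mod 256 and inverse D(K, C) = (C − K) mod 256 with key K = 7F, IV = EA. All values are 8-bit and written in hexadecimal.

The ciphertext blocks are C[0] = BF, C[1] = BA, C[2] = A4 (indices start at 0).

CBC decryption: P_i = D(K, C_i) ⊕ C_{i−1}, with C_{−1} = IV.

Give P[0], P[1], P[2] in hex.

P[0]: D(K, BF) = 40; 40 ⊕ EA = AA.
P[1]: D(K, BA) = 3B; 3B ⊕ BF = 84.
P[2]: D(K, A4) = 25; 25 ⊕ BA = 9F.

P[0] = AA, P[1] = 84, P[2] = 9F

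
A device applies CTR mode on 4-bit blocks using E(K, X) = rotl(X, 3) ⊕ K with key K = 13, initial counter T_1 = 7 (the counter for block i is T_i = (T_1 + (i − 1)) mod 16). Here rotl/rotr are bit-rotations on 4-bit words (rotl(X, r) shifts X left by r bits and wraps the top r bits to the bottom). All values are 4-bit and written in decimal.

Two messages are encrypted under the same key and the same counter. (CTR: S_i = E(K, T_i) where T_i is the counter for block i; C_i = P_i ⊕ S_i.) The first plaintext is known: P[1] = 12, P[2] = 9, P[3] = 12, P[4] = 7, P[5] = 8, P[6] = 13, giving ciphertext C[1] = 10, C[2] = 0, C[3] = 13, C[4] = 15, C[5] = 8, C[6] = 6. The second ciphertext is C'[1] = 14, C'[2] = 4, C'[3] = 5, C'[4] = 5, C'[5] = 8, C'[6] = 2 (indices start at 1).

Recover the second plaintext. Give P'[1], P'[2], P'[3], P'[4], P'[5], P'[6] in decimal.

P'[1] = 8, P'[2] = 13, P'[3] = 4, P'[4] = 13, P'[5] = 8, P'[6] = 9

In CTR with a reused counter, both messages share the same keystream S_i, so C_i ⊕ C'_i = P_i ⊕ P'_i and thus P'_i = P_i ⊕ C_i ⊕ C'_i.
P'[1]: 12 ⊕ 10 ⊕ 14 = 8.
P'[2]: 9 ⊕ 0 ⊕ 4 = 13.
P'[3]: 12 ⊕ 13 ⊕ 5 = 4.
P'[4]: 7 ⊕ 15 ⊕ 5 = 13.
P'[5]: 8 ⊕ 8 ⊕ 8 = 8.
P'[6]: 13 ⊕ 6 ⊕ 2 = 9.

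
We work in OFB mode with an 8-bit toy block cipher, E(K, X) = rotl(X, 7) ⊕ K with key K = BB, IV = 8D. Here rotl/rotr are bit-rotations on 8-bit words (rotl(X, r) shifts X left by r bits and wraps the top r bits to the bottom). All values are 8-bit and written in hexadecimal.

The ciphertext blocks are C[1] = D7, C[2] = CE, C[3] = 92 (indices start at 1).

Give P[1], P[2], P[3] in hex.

OFB decryption: S_i = E(K, S_{i−1}) with S_{0} = IV; P_i = C_i ⊕ S_i.
P[1]: S = E(K, 8D) = 7D; D7 ⊕ 7D = AA.
P[2]: S = E(K, 7D) = 05; CE ⊕ 05 = CB.
P[3]: S = E(K, 05) = 39; 92 ⊕ 39 = AB.

P[1] = AA, P[2] = CB, P[3] = AB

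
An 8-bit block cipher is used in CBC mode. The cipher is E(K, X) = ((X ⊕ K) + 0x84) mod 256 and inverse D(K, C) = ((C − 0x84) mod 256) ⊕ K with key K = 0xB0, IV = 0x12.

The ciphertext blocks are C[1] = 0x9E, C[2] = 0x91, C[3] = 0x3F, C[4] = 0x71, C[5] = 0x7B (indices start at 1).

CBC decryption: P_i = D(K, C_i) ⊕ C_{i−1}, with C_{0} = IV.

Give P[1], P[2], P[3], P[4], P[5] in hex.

P[1] = 0xB8, P[2] = 0x23, P[3] = 0x9A, P[4] = 0x62, P[5] = 0x36

P[1]: D(K, 0x9E) = 0xAA; 0xAA ⊕ 0x12 = 0xB8.
P[2]: D(K, 0x91) = 0xBD; 0xBD ⊕ 0x9E = 0x23.
P[3]: D(K, 0x3F) = 0x0B; 0x0B ⊕ 0x91 = 0x9A.
P[4]: D(K, 0x71) = 0x5D; 0x5D ⊕ 0x3F = 0x62.
P[5]: D(K, 0x7B) = 0x47; 0x47 ⊕ 0x71 = 0x36.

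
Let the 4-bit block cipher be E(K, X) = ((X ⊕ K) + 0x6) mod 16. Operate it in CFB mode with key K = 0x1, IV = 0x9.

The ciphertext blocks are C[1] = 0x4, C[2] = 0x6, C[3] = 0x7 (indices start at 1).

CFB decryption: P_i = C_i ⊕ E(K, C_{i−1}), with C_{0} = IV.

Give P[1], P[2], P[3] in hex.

P[1] = 0xA, P[2] = 0xD, P[3] = 0xA

P[1]: E(K, 0x9) = 0xE; 0x4 ⊕ 0xE = 0xA.
P[2]: E(K, 0x4) = 0xB; 0x6 ⊕ 0xB = 0xD.
P[3]: E(K, 0x6) = 0xD; 0x7 ⊕ 0xD = 0xA.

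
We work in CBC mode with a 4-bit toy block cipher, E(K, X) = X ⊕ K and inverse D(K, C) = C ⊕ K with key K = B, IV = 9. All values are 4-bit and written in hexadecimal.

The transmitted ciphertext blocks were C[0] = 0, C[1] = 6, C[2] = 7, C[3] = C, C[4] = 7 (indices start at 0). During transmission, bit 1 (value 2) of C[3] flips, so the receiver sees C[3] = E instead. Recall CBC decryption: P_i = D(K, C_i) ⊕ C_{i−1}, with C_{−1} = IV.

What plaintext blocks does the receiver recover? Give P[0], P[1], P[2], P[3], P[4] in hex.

P[0] = 2, P[1] = D, P[2] = A, P[3] = 2, P[4] = 2

Only C[3] changed, to E. In CBC, a change in C_i garbles P_i and flips the same bit in P_{i+1}. Decrypting the received ciphertext:
P[0]: D(K, 0) = B; B ⊕ 9 = 2.
P[1]: D(K, 6) = D; D ⊕ 0 = D.
P[2]: D(K, 7) = C; C ⊕ 6 = A.
P[3]: D(K, E) = 5; 5 ⊕ 7 = 2.
P[4]: D(K, 7) = C; C ⊕ E = 2.
Blocks that differ from the original plaintext: P[3], P[4].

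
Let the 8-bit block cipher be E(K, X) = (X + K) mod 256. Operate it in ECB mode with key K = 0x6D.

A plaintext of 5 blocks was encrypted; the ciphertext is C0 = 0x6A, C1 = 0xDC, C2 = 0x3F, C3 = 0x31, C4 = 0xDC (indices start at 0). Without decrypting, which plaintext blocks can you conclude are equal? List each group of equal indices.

P1 = P4

ECB encrypts each block independently with the same key, so equal ciphertext blocks imply equal plaintext blocks.
C1 = C4 = 0xDC, so P1 = P4.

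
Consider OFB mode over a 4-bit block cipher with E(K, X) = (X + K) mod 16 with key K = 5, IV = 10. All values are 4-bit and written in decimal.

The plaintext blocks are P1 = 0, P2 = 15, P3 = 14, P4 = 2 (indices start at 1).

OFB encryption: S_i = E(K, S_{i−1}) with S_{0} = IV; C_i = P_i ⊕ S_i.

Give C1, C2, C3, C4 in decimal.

C1 = 15, C2 = 11, C3 = 7, C4 = 12

C1: S = E(K, 10) = 15; 0 ⊕ 15 = 15.
C2: S = E(K, 15) = 4; 15 ⊕ 4 = 11.
C3: S = E(K, 4) = 9; 14 ⊕ 9 = 7.
C4: S = E(K, 9) = 14; 2 ⊕ 14 = 12.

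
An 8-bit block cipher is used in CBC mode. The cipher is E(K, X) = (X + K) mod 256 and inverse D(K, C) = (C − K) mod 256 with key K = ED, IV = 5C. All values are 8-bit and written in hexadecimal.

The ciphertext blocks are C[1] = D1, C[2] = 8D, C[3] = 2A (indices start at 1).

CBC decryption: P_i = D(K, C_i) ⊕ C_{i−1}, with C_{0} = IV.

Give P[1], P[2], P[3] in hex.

P[1] = B8, P[2] = 71, P[3] = B0

P[1]: D(K, D1) = E4; E4 ⊕ 5C = B8.
P[2]: D(K, 8D) = A0; A0 ⊕ D1 = 71.
P[3]: D(K, 2A) = 3D; 3D ⊕ 8D = B0.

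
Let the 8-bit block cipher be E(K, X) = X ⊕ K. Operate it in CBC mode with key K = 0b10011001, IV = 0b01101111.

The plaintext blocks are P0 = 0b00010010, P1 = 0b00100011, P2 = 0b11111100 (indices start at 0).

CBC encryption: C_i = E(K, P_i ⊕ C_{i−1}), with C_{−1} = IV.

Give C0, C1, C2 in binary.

C0: P0 ⊕ 0b01101111 = 0b01111101; E(K, 0b01111101) = 0b11100100.
C1: P1 ⊕ 0b11100100 = 0b11000111; E(K, 0b11000111) = 0b01011110.
C2: P2 ⊕ 0b01011110 = 0b10100010; E(K, 0b10100010) = 0b00111011.

C0 = 0b11100100, C1 = 0b01011110, C2 = 0b00111011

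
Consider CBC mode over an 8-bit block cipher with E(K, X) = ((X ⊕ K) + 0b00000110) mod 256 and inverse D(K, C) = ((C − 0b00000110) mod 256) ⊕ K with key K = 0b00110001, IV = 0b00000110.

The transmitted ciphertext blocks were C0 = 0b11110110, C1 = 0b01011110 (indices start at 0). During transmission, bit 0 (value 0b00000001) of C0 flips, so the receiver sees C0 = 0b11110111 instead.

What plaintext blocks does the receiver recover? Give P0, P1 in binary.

P0 = 0b11000110, P1 = 0b10011110

CBC decryption: P_i = D(K, C_i) ⊕ C_{i−1}, with C_{−1} = IV.
Only C0 changed, to 0b11110111. In CBC, a change in C_i garbles P_i and flips the same bit in P_{i+1}. Decrypting the received ciphertext:
P0: D(K, 0b11110111) = 0b11000000; 0b11000000 ⊕ 0b00000110 = 0b11000110.
P1: D(K, 0b01011110) = 0b01101001; 0b01101001 ⊕ 0b11110111 = 0b10011110.
Blocks that differ from the original plaintext: P0, P1.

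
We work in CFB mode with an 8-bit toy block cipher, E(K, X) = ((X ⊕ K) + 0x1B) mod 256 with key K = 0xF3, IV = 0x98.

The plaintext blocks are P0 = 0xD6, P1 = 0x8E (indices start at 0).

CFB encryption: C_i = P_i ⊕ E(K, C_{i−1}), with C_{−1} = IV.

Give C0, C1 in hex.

C0: E(K, 0x98) = 0x86; 0xD6 ⊕ 0x86 = 0x50.
C1: E(K, 0x50) = 0xBE; 0x8E ⊕ 0xBE = 0x30.

C0 = 0x50, C1 = 0x30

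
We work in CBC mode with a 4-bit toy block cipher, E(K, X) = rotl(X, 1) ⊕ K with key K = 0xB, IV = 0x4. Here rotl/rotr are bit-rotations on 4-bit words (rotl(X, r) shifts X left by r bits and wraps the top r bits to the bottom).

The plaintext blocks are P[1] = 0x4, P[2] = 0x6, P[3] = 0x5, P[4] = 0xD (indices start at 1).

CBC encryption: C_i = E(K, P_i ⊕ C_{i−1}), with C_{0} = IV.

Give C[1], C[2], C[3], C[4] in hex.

C[1] = 0xB, C[2] = 0x0, C[3] = 0x1, C[4] = 0x2

C[1]: P[1] ⊕ 0x4 = 0x0; E(K, 0x0) = 0xB.
C[2]: P[2] ⊕ 0xB = 0xD; E(K, 0xD) = 0x0.
C[3]: P[3] ⊕ 0x0 = 0x5; E(K, 0x5) = 0x1.
C[4]: P[4] ⊕ 0x1 = 0xC; E(K, 0xC) = 0x2.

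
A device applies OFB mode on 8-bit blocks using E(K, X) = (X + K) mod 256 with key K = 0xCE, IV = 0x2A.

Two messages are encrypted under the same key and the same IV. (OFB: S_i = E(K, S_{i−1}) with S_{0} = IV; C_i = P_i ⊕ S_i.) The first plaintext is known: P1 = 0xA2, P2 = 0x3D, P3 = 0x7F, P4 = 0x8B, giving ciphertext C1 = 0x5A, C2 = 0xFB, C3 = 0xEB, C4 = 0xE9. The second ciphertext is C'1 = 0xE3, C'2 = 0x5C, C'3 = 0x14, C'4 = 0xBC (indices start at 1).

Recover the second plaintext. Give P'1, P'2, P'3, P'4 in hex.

In OFB with a reused IV, both messages share the same keystream S_i, so C_i ⊕ C'_i = P_i ⊕ P'_i and thus P'_i = P_i ⊕ C_i ⊕ C'_i.
P'1: 0xA2 ⊕ 0x5A ⊕ 0xE3 = 0x1B.
P'2: 0x3D ⊕ 0xFB ⊕ 0x5C = 0x9A.
P'3: 0x7F ⊕ 0xEB ⊕ 0x14 = 0x80.
P'4: 0x8B ⊕ 0xE9 ⊕ 0xBC = 0xDE.

P'1 = 0x1B, P'2 = 0x9A, P'3 = 0x80, P'4 = 0xDE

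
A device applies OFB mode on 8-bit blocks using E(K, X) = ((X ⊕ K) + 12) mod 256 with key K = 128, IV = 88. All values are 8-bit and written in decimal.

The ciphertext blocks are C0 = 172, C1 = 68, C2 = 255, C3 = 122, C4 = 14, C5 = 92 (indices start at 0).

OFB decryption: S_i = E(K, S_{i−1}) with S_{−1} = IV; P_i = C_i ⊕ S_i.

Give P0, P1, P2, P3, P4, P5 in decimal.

P0: S = E(K, 88) = 228; 172 ⊕ 228 = 72.
P1: S = E(K, 228) = 112; 68 ⊕ 112 = 52.
P2: S = E(K, 112) = 252; 255 ⊕ 252 = 3.
P3: S = E(K, 252) = 136; 122 ⊕ 136 = 242.
P4: S = E(K, 136) = 20; 14 ⊕ 20 = 26.
P5: S = E(K, 20) = 160; 92 ⊕ 160 = 252.

P0 = 72, P1 = 52, P2 = 3, P3 = 242, P4 = 26, P5 = 252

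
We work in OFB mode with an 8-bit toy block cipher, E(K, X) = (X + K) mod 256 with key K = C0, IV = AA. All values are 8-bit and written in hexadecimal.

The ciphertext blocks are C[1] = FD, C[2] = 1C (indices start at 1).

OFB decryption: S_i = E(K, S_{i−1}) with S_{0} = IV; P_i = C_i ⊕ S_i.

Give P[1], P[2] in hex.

P[1]: S = E(K, AA) = 6A; FD ⊕ 6A = 97.
P[2]: S = E(K, 6A) = 2A; 1C ⊕ 2A = 36.

P[1] = 97, P[2] = 36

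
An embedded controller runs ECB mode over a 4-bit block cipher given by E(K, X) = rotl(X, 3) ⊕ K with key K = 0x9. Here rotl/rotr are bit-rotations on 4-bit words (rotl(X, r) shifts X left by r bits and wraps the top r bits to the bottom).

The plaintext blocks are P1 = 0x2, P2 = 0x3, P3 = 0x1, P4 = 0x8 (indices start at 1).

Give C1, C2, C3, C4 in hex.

C1 = 0x8, C2 = 0x0, C3 = 0x1, C4 = 0xD

ECB encryption: C_i = E(K, P_i).
C1: E(K, 0x2) = 0x8.
C2: E(K, 0x3) = 0x0.
C3: E(K, 0x1) = 0x1.
C4: E(K, 0x8) = 0xD.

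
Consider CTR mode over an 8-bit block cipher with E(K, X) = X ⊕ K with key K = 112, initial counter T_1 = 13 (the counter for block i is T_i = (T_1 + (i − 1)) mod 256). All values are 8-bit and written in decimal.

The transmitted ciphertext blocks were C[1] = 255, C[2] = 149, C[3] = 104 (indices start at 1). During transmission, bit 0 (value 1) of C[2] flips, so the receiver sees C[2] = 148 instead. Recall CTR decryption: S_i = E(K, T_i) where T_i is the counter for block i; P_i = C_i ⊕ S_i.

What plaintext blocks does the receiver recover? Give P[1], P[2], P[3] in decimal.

P[1] = 130, P[2] = 234, P[3] = 23

Only C[2] changed, to 148. In CTR, a change in C_i flips the same bit in P_i only; the keystream is unaffected. Decrypting the received ciphertext:
P[1]: T = 13, S = E(K, T) = 125; 255 ⊕ 125 = 130.
P[2]: T = 14, S = E(K, T) = 126; 148 ⊕ 126 = 234.
P[3]: T = 15, S = E(K, T) = 127; 104 ⊕ 127 = 23.
Blocks that differ from the original plaintext: P[2].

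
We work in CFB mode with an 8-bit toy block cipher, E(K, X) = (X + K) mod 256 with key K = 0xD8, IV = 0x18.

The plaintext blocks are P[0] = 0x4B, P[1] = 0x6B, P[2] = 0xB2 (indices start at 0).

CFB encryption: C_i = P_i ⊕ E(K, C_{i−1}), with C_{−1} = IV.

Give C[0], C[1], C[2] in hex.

C[0] = 0xBB, C[1] = 0xF8, C[2] = 0x62

C[0]: E(K, 0x18) = 0xF0; 0x4B ⊕ 0xF0 = 0xBB.
C[1]: E(K, 0xBB) = 0x93; 0x6B ⊕ 0x93 = 0xF8.
C[2]: E(K, 0xF8) = 0xD0; 0xB2 ⊕ 0xD0 = 0x62.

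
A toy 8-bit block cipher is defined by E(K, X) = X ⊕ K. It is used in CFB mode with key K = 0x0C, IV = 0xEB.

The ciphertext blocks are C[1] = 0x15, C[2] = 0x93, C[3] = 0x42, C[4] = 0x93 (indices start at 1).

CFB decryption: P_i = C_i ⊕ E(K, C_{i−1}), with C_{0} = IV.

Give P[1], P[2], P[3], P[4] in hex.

P[1]: E(K, 0xEB) = 0xE7; 0x15 ⊕ 0xE7 = 0xF2.
P[2]: E(K, 0x15) = 0x19; 0x93 ⊕ 0x19 = 0x8A.
P[3]: E(K, 0x93) = 0x9F; 0x42 ⊕ 0x9F = 0xDD.
P[4]: E(K, 0x42) = 0x4E; 0x93 ⊕ 0x4E = 0xDD.

P[1] = 0xF2, P[2] = 0x8A, P[3] = 0xDD, P[4] = 0xDD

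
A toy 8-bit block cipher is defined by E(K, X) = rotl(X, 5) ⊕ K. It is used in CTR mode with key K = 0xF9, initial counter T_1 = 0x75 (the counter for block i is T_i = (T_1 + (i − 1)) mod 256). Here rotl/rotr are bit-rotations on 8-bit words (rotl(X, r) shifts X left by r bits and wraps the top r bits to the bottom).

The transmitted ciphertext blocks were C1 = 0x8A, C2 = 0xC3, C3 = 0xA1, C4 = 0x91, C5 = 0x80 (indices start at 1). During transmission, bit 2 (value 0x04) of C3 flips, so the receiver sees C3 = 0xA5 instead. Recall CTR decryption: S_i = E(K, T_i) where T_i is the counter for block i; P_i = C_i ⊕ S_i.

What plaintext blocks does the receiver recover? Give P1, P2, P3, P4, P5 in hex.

P1 = 0xDD, P2 = 0xF4, P3 = 0xB2, P4 = 0x67, P5 = 0x56

Only C3 changed, to 0xA5. In CTR, a change in C_i flips the same bit in P_i only; the keystream is unaffected. Decrypting the received ciphertext:
P1: T = 0x75, S = E(K, T) = 0x57; 0x8A ⊕ 0x57 = 0xDD.
P2: T = 0x76, S = E(K, T) = 0x37; 0xC3 ⊕ 0x37 = 0xF4.
P3: T = 0x77, S = E(K, T) = 0x17; 0xA5 ⊕ 0x17 = 0xB2.
P4: T = 0x78, S = E(K, T) = 0xF6; 0x91 ⊕ 0xF6 = 0x67.
P5: T = 0x79, S = E(K, T) = 0xD6; 0x80 ⊕ 0xD6 = 0x56.
Blocks that differ from the original plaintext: P3.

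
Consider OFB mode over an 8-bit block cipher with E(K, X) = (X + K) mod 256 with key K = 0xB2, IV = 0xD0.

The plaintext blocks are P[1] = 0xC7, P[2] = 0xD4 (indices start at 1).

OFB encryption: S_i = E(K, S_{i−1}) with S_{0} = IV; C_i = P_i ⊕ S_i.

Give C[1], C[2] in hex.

C[1]: S = E(K, 0xD0) = 0x82; 0xC7 ⊕ 0x82 = 0x45.
C[2]: S = E(K, 0x82) = 0x34; 0xD4 ⊕ 0x34 = 0xE0.

C[1] = 0x45, C[2] = 0xE0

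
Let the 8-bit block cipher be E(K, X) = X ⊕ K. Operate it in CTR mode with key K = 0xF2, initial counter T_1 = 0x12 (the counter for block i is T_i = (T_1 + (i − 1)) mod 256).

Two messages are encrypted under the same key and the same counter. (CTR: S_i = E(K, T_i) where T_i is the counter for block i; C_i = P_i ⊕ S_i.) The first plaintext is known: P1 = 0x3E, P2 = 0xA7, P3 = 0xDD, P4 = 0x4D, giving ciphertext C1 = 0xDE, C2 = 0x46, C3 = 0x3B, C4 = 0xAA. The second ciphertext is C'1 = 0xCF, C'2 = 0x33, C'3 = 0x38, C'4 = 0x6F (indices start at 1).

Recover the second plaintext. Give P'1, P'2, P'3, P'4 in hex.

P'1 = 0x2F, P'2 = 0xD2, P'3 = 0xDE, P'4 = 0x88

In CTR with a reused counter, both messages share the same keystream S_i, so C_i ⊕ C'_i = P_i ⊕ P'_i and thus P'_i = P_i ⊕ C_i ⊕ C'_i.
P'1: 0x3E ⊕ 0xDE ⊕ 0xCF = 0x2F.
P'2: 0xA7 ⊕ 0x46 ⊕ 0x33 = 0xD2.
P'3: 0xDD ⊕ 0x3B ⊕ 0x38 = 0xDE.
P'4: 0x4D ⊕ 0xAA ⊕ 0x6F = 0x88.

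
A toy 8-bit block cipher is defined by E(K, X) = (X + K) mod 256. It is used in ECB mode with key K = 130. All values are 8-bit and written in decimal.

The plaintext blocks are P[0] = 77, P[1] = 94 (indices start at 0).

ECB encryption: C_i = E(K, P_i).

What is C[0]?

C[0]: E(K, 77) = 207.

C[0] = 207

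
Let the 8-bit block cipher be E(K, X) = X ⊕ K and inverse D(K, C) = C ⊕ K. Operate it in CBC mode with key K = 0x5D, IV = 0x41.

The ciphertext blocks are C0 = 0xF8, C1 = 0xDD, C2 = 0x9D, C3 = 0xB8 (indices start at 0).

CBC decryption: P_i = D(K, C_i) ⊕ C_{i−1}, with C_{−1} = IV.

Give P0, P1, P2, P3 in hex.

P0: D(K, 0xF8) = 0xA5; 0xA5 ⊕ 0x41 = 0xE4.
P1: D(K, 0xDD) = 0x80; 0x80 ⊕ 0xF8 = 0x78.
P2: D(K, 0x9D) = 0xC0; 0xC0 ⊕ 0xDD = 0x1D.
P3: D(K, 0xB8) = 0xE5; 0xE5 ⊕ 0x9D = 0x78.

P0 = 0xE4, P1 = 0x78, P2 = 0x1D, P3 = 0x78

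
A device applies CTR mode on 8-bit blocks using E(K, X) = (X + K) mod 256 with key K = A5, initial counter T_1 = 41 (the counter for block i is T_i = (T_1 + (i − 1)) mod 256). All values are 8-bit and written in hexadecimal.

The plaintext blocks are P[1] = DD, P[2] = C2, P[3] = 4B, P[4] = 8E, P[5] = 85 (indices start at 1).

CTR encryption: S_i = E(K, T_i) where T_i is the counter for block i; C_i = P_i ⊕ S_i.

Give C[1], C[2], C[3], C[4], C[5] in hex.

C[1] = 3B, C[2] = 25, C[3] = A3, C[4] = 67, C[5] = 6F

C[1]: T = 41, S = E(K, T) = E6; DD ⊕ E6 = 3B.
C[2]: T = 42, S = E(K, T) = E7; C2 ⊕ E7 = 25.
C[3]: T = 43, S = E(K, T) = E8; 4B ⊕ E8 = A3.
C[4]: T = 44, S = E(K, T) = E9; 8E ⊕ E9 = 67.
C[5]: T = 45, S = E(K, T) = EA; 85 ⊕ EA = 6F.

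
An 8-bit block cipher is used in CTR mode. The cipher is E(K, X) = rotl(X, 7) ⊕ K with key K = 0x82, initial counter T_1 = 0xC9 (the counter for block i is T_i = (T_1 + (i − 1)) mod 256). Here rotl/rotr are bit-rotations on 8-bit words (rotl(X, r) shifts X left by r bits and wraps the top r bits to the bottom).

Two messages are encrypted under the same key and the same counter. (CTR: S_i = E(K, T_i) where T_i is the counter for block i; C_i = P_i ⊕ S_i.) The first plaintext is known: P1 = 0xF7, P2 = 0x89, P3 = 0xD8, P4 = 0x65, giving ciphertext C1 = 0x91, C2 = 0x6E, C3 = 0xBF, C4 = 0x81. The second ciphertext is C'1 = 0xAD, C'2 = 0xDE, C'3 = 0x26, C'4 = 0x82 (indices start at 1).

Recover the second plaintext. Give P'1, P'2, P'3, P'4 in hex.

P'1 = 0xCB, P'2 = 0x39, P'3 = 0x41, P'4 = 0x66

In CTR with a reused counter, both messages share the same keystream S_i, so C_i ⊕ C'_i = P_i ⊕ P'_i and thus P'_i = P_i ⊕ C_i ⊕ C'_i.
P'1: 0xF7 ⊕ 0x91 ⊕ 0xAD = 0xCB.
P'2: 0x89 ⊕ 0x6E ⊕ 0xDE = 0x39.
P'3: 0xD8 ⊕ 0xBF ⊕ 0x26 = 0x41.
P'4: 0x65 ⊕ 0x81 ⊕ 0x82 = 0x66.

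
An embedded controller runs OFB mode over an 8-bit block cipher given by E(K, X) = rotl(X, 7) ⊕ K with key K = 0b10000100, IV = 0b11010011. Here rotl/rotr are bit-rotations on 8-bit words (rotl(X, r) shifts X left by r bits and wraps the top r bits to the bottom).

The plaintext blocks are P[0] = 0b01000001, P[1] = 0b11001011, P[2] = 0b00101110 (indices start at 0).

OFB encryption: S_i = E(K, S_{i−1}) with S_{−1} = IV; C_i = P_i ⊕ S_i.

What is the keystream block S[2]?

C[0]: S = E(K, 0b11010011) = 0b01101101; 0b01000001 ⊕ 0b01101101 = 0b00101100.
C[1]: S = E(K, 0b01101101) = 0b00110010; 0b11001011 ⊕ 0b00110010 = 0b11111001.
C[2]: S = E(K, 0b00110010) = 0b10011101; 0b00101110 ⊕ 0b10011101 = 0b10110011.
So S[2] = 0b10011101.

0b10011101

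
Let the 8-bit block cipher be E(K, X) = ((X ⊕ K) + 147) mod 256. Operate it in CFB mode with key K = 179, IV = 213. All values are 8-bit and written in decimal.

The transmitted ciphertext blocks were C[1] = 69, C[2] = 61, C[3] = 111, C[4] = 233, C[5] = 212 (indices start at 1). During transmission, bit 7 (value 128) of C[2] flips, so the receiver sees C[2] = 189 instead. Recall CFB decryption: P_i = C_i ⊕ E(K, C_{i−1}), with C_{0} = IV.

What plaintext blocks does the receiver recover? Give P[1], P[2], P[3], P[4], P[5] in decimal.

Only C[2] changed, to 189. In CFB, a change in C_i flips the same bit in P_i and garbles P_{i+1}. Decrypting the received ciphertext:
P[1]: E(K, 213) = 249; 69 ⊕ 249 = 188.
P[2]: E(K, 69) = 137; 189 ⊕ 137 = 52.
P[3]: E(K, 189) = 161; 111 ⊕ 161 = 206.
P[4]: E(K, 111) = 111; 233 ⊕ 111 = 134.
P[5]: E(K, 233) = 237; 212 ⊕ 237 = 57.
Blocks that differ from the original plaintext: P[2], P[3].

P[1] = 188, P[2] = 52, P[3] = 206, P[4] = 134, P[5] = 57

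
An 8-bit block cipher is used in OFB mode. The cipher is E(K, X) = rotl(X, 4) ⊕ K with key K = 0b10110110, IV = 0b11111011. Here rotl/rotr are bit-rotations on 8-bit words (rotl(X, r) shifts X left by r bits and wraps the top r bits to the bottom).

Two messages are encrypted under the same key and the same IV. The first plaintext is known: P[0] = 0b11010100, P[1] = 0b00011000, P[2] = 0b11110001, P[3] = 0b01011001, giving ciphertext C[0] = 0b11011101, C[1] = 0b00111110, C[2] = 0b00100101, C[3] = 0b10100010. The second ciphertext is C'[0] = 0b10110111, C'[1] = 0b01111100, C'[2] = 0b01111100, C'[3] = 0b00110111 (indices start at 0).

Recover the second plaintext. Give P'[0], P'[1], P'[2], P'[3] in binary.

P'[0] = 0b10111110, P'[1] = 0b01011010, P'[2] = 0b10101000, P'[3] = 0b11001100

In OFB with a reused IV, both messages share the same keystream S_i, so C_i ⊕ C'_i = P_i ⊕ P'_i and thus P'_i = P_i ⊕ C_i ⊕ C'_i.
P'[0]: 0b11010100 ⊕ 0b11011101 ⊕ 0b10110111 = 0b10111110.
P'[1]: 0b00011000 ⊕ 0b00111110 ⊕ 0b01111100 = 0b01011010.
P'[2]: 0b11110001 ⊕ 0b00100101 ⊕ 0b01111100 = 0b10101000.
P'[3]: 0b01011001 ⊕ 0b10100010 ⊕ 0b00110111 = 0b11001100.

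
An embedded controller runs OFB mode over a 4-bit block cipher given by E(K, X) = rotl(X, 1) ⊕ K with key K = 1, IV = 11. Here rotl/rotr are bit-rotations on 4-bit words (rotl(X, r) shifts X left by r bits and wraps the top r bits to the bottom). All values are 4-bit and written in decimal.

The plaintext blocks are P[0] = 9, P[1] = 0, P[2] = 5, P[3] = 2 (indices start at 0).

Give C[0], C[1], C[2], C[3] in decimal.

C[0] = 15, C[1] = 13, C[2] = 15, C[3] = 6

OFB encryption: S_i = E(K, S_{i−1}) with S_{−1} = IV; C_i = P_i ⊕ S_i.
C[0]: S = E(K, 11) = 6; 9 ⊕ 6 = 15.
C[1]: S = E(K, 6) = 13; 0 ⊕ 13 = 13.
C[2]: S = E(K, 13) = 10; 5 ⊕ 10 = 15.
C[3]: S = E(K, 10) = 4; 2 ⊕ 4 = 6.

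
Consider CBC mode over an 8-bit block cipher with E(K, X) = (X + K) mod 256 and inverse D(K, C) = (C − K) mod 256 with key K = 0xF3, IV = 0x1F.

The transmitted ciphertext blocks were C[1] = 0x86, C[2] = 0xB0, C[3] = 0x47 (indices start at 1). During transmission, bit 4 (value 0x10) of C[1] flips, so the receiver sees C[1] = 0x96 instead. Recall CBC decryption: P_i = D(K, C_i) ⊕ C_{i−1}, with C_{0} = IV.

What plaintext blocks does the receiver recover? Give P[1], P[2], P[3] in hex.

P[1] = 0xBC, P[2] = 0x2B, P[3] = 0xE4

Only C[1] changed, to 0x96. In CBC, a change in C_i garbles P_i and flips the same bit in P_{i+1}. Decrypting the received ciphertext:
P[1]: D(K, 0x96) = 0xA3; 0xA3 ⊕ 0x1F = 0xBC.
P[2]: D(K, 0xB0) = 0xBD; 0xBD ⊕ 0x96 = 0x2B.
P[3]: D(K, 0x47) = 0x54; 0x54 ⊕ 0xB0 = 0xE4.
Blocks that differ from the original plaintext: P[1], P[2].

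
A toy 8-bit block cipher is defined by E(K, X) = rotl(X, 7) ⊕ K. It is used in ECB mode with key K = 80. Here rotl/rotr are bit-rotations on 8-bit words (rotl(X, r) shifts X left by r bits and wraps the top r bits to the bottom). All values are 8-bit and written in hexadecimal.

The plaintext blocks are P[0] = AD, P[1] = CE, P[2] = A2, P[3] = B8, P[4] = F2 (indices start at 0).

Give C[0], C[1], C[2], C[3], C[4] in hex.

C[0] = 56, C[1] = E7, C[2] = D1, C[3] = DC, C[4] = F9

ECB encryption: C_i = E(K, P_i).
C[0]: E(K, AD) = 56.
C[1]: E(K, CE) = E7.
C[2]: E(K, A2) = D1.
C[3]: E(K, B8) = DC.
C[4]: E(K, F2) = F9.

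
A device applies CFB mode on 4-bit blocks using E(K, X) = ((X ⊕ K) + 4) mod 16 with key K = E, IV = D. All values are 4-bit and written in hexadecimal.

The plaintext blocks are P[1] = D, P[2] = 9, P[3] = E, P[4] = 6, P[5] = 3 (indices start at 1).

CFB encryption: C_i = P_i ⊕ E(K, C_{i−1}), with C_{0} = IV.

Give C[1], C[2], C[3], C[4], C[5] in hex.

C[1] = A, C[2] = 1, C[3] = D, C[4] = 1, C[5] = 0

C[1]: E(K, D) = 7; D ⊕ 7 = A.
C[2]: E(K, A) = 8; 9 ⊕ 8 = 1.
C[3]: E(K, 1) = 3; E ⊕ 3 = D.
C[4]: E(K, D) = 7; 6 ⊕ 7 = 1.
C[5]: E(K, 1) = 3; 3 ⊕ 3 = 0.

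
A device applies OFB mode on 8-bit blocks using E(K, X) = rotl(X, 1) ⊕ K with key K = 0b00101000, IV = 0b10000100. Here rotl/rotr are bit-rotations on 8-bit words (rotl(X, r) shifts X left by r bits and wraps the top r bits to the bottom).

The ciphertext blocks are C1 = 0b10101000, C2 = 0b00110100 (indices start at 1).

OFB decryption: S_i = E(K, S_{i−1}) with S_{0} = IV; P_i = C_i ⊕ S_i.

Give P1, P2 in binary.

P1 = 0b10001001, P2 = 0b01011110

P1: S = E(K, 0b10000100) = 0b00100001; 0b10101000 ⊕ 0b00100001 = 0b10001001.
P2: S = E(K, 0b00100001) = 0b01101010; 0b00110100 ⊕ 0b01101010 = 0b01011110.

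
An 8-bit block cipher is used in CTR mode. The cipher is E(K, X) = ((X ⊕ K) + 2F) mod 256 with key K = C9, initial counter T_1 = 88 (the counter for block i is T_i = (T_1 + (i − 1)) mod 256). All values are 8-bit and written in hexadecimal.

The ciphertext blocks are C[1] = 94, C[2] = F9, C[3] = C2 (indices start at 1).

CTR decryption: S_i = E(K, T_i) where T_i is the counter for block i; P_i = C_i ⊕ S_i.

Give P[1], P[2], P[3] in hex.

P[1]: T = 88, S = E(K, T) = 70; 94 ⊕ 70 = E4.
P[2]: T = 89, S = E(K, T) = 6F; F9 ⊕ 6F = 96.
P[3]: T = 8A, S = E(K, T) = 72; C2 ⊕ 72 = B0.

P[1] = E4, P[2] = 96, P[3] = B0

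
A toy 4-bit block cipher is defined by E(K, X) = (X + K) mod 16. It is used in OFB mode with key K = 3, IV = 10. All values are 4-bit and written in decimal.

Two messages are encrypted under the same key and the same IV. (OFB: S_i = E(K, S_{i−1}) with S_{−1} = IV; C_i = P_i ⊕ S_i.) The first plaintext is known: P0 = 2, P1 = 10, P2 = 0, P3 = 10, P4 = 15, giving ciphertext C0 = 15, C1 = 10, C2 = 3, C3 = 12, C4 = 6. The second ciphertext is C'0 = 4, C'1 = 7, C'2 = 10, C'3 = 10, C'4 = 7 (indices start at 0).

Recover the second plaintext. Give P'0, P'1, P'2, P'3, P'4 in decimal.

P'0 = 9, P'1 = 7, P'2 = 9, P'3 = 12, P'4 = 14

In OFB with a reused IV, both messages share the same keystream S_i, so C_i ⊕ C'_i = P_i ⊕ P'_i and thus P'_i = P_i ⊕ C_i ⊕ C'_i.
P'0: 2 ⊕ 15 ⊕ 4 = 9.
P'1: 10 ⊕ 10 ⊕ 7 = 7.
P'2: 0 ⊕ 3 ⊕ 10 = 9.
P'3: 10 ⊕ 12 ⊕ 10 = 12.
P'4: 15 ⊕ 6 ⊕ 7 = 14.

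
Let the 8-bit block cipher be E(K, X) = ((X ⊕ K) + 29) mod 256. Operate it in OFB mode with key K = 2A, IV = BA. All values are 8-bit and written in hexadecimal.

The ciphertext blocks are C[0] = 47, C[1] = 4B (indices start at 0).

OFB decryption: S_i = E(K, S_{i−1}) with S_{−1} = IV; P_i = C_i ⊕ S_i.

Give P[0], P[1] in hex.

P[0]: S = E(K, BA) = B9; 47 ⊕ B9 = FE.
P[1]: S = E(K, B9) = BC; 4B ⊕ BC = F7.

P[0] = FE, P[1] = F7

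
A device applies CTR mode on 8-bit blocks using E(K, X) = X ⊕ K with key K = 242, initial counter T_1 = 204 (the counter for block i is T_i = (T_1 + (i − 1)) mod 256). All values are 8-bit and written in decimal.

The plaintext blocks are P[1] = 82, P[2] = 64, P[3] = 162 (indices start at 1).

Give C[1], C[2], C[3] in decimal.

CTR encryption: S_i = E(K, T_i) where T_i is the counter for block i; C_i = P_i ⊕ S_i.
C[1]: T = 204, S = E(K, T) = 62; 82 ⊕ 62 = 108.
C[2]: T = 205, S = E(K, T) = 63; 64 ⊕ 63 = 127.
C[3]: T = 206, S = E(K, T) = 60; 162 ⊕ 60 = 158.

C[1] = 108, C[2] = 127, C[3] = 158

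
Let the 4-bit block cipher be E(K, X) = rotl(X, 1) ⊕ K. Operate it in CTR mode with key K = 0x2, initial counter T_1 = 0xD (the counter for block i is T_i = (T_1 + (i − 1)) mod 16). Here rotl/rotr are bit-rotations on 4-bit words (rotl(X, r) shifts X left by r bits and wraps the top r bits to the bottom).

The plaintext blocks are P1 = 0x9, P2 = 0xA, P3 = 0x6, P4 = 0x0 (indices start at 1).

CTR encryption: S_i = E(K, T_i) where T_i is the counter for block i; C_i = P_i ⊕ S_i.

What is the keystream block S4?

0x2

C1: T = 0xD, S = E(K, T) = 0x9; 0x9 ⊕ 0x9 = 0x0.
C2: T = 0xE, S = E(K, T) = 0xF; 0xA ⊕ 0xF = 0x5.
C3: T = 0xF, S = E(K, T) = 0xD; 0x6 ⊕ 0xD = 0xB.
C4: T = 0x0, S = E(K, T) = 0x2; 0x0 ⊕ 0x2 = 0x2.
So S4 = 0x2.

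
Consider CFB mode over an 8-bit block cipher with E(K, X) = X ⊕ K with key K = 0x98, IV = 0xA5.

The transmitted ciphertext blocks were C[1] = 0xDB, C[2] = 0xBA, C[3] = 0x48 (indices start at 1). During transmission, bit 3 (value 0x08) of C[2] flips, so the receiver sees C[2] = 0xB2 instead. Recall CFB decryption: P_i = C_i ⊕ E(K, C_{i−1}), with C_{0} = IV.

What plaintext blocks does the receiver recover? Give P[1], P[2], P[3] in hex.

Only C[2] changed, to 0xB2. In CFB, a change in C_i flips the same bit in P_i and garbles P_{i+1}. Decrypting the received ciphertext:
P[1]: E(K, 0xA5) = 0x3D; 0xDB ⊕ 0x3D = 0xE6.
P[2]: E(K, 0xDB) = 0x43; 0xB2 ⊕ 0x43 = 0xF1.
P[3]: E(K, 0xB2) = 0x2A; 0x48 ⊕ 0x2A = 0x62.
Blocks that differ from the original plaintext: P[2], P[3].

P[1] = 0xE6, P[2] = 0xF1, P[3] = 0x62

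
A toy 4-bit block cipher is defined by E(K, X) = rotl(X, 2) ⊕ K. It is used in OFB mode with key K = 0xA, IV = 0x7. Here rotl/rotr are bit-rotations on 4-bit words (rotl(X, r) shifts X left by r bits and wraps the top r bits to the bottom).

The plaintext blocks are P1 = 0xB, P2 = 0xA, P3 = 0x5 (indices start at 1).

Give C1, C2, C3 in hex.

C1 = 0xC, C2 = 0xD, C3 = 0x2

OFB encryption: S_i = E(K, S_{i−1}) with S_{0} = IV; C_i = P_i ⊕ S_i.
C1: S = E(K, 0x7) = 0x7; 0xB ⊕ 0x7 = 0xC.
C2: S = E(K, 0x7) = 0x7; 0xA ⊕ 0x7 = 0xD.
C3: S = E(K, 0x7) = 0x7; 0x5 ⊕ 0x7 = 0x2.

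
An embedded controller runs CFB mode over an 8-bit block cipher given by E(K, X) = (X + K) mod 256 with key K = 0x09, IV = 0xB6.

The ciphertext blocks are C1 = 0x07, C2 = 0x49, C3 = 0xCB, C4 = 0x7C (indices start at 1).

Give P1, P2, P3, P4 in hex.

CFB decryption: P_i = C_i ⊕ E(K, C_{i−1}), with C_{0} = IV.
P1: E(K, 0xB6) = 0xBF; 0x07 ⊕ 0xBF = 0xB8.
P2: E(K, 0x07) = 0x10; 0x49 ⊕ 0x10 = 0x59.
P3: E(K, 0x49) = 0x52; 0xCB ⊕ 0x52 = 0x99.
P4: E(K, 0xCB) = 0xD4; 0x7C ⊕ 0xD4 = 0xA8.

P1 = 0xB8, P2 = 0x59, P3 = 0x99, P4 = 0xA8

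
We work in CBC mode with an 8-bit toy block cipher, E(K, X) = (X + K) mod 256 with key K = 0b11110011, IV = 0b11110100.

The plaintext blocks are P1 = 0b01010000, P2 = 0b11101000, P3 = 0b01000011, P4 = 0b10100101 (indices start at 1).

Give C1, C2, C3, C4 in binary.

C1 = 0b10010111, C2 = 0b01110010, C3 = 0b00100100, C4 = 0b01110100

CBC encryption: C_i = E(K, P_i ⊕ C_{i−1}), with C_{0} = IV.
C1: P1 ⊕ 0b11110100 = 0b10100100; E(K, 0b10100100) = 0b10010111.
C2: P2 ⊕ 0b10010111 = 0b01111111; E(K, 0b01111111) = 0b01110010.
C3: P3 ⊕ 0b01110010 = 0b00110001; E(K, 0b00110001) = 0b00100100.
C4: P4 ⊕ 0b00100100 = 0b10000001; E(K, 0b10000001) = 0b01110100.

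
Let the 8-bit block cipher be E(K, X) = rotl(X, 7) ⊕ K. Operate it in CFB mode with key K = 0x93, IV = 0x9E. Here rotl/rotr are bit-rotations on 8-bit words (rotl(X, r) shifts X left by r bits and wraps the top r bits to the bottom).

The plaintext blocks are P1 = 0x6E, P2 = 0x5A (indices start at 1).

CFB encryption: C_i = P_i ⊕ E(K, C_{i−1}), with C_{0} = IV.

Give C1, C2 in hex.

C1 = 0xB2, C2 = 0x90

C1: E(K, 0x9E) = 0xDC; 0x6E ⊕ 0xDC = 0xB2.
C2: E(K, 0xB2) = 0xCA; 0x5A ⊕ 0xCA = 0x90.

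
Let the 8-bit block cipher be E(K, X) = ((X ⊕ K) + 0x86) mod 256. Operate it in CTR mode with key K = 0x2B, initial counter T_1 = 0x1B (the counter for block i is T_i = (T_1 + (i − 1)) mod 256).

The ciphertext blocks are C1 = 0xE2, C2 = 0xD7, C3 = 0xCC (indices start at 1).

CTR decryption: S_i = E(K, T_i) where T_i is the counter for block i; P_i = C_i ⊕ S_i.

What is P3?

P3 = 0x70

P3: T = 0x1D, S = E(K, T) = 0xBC; 0xCC ⊕ 0xBC = 0x70.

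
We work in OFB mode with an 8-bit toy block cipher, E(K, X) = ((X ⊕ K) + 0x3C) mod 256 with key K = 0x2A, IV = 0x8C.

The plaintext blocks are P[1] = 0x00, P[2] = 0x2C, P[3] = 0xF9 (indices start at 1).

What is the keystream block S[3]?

0x6A

OFB encryption: S_i = E(K, S_{i−1}) with S_{0} = IV; C_i = P_i ⊕ S_i.
C[1]: S = E(K, 0x8C) = 0xE2; 0x00 ⊕ 0xE2 = 0xE2.
C[2]: S = E(K, 0xE2) = 0x04; 0x2C ⊕ 0x04 = 0x28.
C[3]: S = E(K, 0x04) = 0x6A; 0xF9 ⊕ 0x6A = 0x93.
So S[3] = 0x6A.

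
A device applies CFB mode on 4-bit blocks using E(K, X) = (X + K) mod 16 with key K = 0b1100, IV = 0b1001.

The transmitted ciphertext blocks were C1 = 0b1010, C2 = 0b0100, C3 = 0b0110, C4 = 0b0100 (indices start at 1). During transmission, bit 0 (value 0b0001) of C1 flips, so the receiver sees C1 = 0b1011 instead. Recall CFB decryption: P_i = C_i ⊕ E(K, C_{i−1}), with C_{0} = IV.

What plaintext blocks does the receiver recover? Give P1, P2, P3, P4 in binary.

Only C1 changed, to 0b1011. In CFB, a change in C_i flips the same bit in P_i and garbles P_{i+1}. Decrypting the received ciphertext:
P1: E(K, 0b1001) = 0b0101; 0b1011 ⊕ 0b0101 = 0b1110.
P2: E(K, 0b1011) = 0b0111; 0b0100 ⊕ 0b0111 = 0b0011.
P3: E(K, 0b0100) = 0b0000; 0b0110 ⊕ 0b0000 = 0b0110.
P4: E(K, 0b0110) = 0b0010; 0b0100 ⊕ 0b0010 = 0b0110.
Blocks that differ from the original plaintext: P1, P2.

P1 = 0b1110, P2 = 0b0011, P3 = 0b0110, P4 = 0b0110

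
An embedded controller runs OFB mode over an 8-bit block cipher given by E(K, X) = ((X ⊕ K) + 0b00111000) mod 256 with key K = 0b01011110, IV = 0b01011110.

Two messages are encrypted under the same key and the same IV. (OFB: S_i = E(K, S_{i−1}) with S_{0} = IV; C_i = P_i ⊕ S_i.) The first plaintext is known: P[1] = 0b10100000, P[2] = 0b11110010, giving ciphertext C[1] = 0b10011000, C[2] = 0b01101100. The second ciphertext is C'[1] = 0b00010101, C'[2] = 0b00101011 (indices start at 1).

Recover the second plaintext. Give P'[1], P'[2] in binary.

In OFB with a reused IV, both messages share the same keystream S_i, so C_i ⊕ C'_i = P_i ⊕ P'_i and thus P'_i = P_i ⊕ C_i ⊕ C'_i.
P'[1]: 0b10100000 ⊕ 0b10011000 ⊕ 0b00010101 = 0b00101101.
P'[2]: 0b11110010 ⊕ 0b01101100 ⊕ 0b00101011 = 0b10110101.

P'[1] = 0b00101101, P'[2] = 0b10110101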